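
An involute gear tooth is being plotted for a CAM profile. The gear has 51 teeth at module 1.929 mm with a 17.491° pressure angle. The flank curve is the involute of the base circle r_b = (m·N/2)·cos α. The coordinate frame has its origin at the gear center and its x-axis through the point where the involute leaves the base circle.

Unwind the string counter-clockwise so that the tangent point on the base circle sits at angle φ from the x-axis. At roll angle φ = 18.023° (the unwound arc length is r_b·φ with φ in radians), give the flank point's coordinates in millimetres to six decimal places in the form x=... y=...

pitch radius r_p = m·N/2 = 1.929·51/2 = 49.189500
base radius r_b = r_p·cos α = 49.189500·cos 17.491° = 46.915183
roll angle φ = 18.023° = 0.31456069 rad
x = r_b·(cos φ + φ·sin φ) = 46.915183·(0.95093239 + 0.31456069·0.30939875) = 49.179172
y = r_b·(sin φ − φ·cos φ) = 46.915183·(0.30939875 − 0.31456069·0.95093239) = 0.481950

x=49.179172 y=0.481950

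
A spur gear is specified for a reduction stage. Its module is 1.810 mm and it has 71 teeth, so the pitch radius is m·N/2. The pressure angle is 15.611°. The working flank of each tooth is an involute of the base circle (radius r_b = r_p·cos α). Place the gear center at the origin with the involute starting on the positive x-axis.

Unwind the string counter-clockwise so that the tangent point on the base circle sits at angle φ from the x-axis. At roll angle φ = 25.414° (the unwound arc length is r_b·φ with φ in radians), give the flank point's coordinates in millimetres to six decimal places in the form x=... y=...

x=67.676230 y=1.764999

pitch radius r_p = m·N/2 = 1.810·71/2 = 64.255000
base radius r_b = r_p·cos α = 64.255000·cos 15.611° = 61.884692
roll angle φ = 25.414° = 0.44355798 rad
x = r_b·(cos φ + φ·sin φ) = 61.884692·(0.90323046 + 0.44355798·0.42915585) = 67.676230
y = r_b·(sin φ − φ·cos φ) = 61.884692·(0.42915585 − 0.44355798·0.90323046) = 1.764999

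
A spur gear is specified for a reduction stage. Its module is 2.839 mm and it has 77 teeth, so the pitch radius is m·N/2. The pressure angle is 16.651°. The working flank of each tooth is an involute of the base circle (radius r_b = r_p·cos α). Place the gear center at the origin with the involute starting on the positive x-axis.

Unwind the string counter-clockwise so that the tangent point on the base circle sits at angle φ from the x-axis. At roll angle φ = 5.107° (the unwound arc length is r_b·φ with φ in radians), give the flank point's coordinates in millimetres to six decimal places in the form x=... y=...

x=105.133419 y=0.024699

pitch radius r_p = m·N/2 = 2.839·77/2 = 109.301500
base radius r_b = r_p·cos α = 109.301500·cos 16.651° = 104.718258
roll angle φ = 5.107° = 0.08913396 rad
x = r_b·(cos φ + φ·sin φ) = 104.718258·(0.99603020 + 0.08913396·0.08901599) = 105.133419
y = r_b·(sin φ − φ·cos φ) = 104.718258·(0.08901599 − 0.08913396·0.99603020) = 0.024699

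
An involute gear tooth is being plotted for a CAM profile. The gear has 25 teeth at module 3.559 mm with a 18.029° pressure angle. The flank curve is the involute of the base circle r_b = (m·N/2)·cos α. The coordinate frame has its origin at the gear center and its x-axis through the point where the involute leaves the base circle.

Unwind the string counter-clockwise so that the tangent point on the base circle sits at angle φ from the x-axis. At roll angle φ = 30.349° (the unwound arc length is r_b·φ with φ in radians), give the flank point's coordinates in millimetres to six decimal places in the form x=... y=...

pitch radius r_p = m·N/2 = 3.559·25/2 = 44.487500
base radius r_b = r_p·cos α = 44.487500·cos 18.029° = 42.303163
roll angle φ = 30.349° = 0.52968997 rad
x = r_b·(cos φ + φ·sin φ) = 42.303163·(0.86296376 + 0.52968997·0.50526582) = 47.827872
y = r_b·(sin φ − φ·cos φ) = 42.303163·(0.50526582 − 0.52968997·0.86296376) = 2.037429

x=47.827872 y=2.037429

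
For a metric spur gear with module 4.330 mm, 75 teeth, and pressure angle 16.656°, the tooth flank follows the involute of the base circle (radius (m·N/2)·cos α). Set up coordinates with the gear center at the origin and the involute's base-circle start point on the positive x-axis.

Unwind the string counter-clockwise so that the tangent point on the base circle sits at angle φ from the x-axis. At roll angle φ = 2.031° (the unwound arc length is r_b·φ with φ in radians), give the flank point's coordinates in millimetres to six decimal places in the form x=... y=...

x=155.659918 y=0.002309

pitch radius r_p = m·N/2 = 4.330·75/2 = 162.375000
base radius r_b = r_p·cos α = 162.375000·cos 16.656° = 155.562214
roll angle φ = 2.031° = 0.03544764 rad
x = r_b·(cos φ + φ·sin φ) = 155.562214·(0.99937180 + 0.03544764·0.03544021) = 155.659918
y = r_b·(sin φ − φ·cos φ) = 155.562214·(0.03544021 − 0.03544764·0.99937180) = 0.002309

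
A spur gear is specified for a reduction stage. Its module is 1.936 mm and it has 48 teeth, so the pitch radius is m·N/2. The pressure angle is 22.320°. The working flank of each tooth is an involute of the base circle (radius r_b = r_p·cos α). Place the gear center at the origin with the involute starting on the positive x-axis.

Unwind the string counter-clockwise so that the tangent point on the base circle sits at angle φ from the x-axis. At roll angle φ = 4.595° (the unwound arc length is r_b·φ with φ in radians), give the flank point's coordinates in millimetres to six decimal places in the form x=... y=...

pitch radius r_p = m·N/2 = 1.936·48/2 = 46.464000
base radius r_b = r_p·cos α = 46.464000·cos 22.320° = 42.982787
roll angle φ = 4.595° = 0.08019788 rad
x = r_b·(cos φ + φ·sin φ) = 42.982787·(0.99678587 + 0.08019788·0.08011194) = 43.120791
y = r_b·(sin φ − φ·cos φ) = 42.982787·(0.08011194 − 0.08019788·0.99678587) = 0.007386

x=43.120791 y=0.007386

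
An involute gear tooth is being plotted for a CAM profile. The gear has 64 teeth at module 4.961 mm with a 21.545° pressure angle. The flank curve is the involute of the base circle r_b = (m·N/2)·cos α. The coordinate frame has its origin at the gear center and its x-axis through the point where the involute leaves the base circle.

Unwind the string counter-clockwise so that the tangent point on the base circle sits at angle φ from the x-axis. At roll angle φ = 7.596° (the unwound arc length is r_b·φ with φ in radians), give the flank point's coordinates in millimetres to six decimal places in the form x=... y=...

x=148.951860 y=0.114489

pitch radius r_p = m·N/2 = 4.961·64/2 = 158.752000
base radius r_b = r_p·cos α = 158.752000·cos 21.545° = 147.659908
roll angle φ = 7.596° = 0.13257521 rad
x = r_b·(cos φ + φ·sin φ) = 147.659908·(0.99122477 + 0.13257521·0.13218719) = 148.951860
y = r_b·(sin φ − φ·cos φ) = 147.659908·(0.13218719 − 0.13257521·0.99122477) = 0.114489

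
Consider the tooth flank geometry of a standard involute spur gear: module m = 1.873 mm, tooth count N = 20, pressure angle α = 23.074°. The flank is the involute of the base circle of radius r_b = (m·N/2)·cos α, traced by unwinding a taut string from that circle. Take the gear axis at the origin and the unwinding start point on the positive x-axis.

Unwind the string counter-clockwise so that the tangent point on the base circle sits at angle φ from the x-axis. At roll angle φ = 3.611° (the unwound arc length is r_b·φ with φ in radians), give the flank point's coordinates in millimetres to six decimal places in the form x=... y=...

x=17.265778 y=0.001437

pitch radius r_p = m·N/2 = 1.873·20/2 = 18.730000
base radius r_b = r_p·cos α = 18.730000·cos 23.074° = 17.231590
roll angle φ = 3.611° = 0.06302384 rad
x = r_b·(cos φ + φ·sin φ) = 17.231590·(0.99801466 + 0.06302384·0.06298213) = 17.265778
y = r_b·(sin φ − φ·cos φ) = 17.231590·(0.06298213 − 0.06302384·0.99801466) = 0.001437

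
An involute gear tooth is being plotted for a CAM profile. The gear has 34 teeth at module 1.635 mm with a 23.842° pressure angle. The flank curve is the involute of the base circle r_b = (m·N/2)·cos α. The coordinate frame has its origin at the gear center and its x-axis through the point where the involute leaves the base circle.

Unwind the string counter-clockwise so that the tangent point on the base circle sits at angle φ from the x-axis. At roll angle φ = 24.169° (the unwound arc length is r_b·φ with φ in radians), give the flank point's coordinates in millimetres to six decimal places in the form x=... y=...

x=27.585329 y=0.624838

pitch radius r_p = m·N/2 = 1.635·34/2 = 27.795000
base radius r_b = r_p·cos α = 27.795000·cos 23.842° = 25.423075
roll angle φ = 24.169° = 0.42182863 rad
x = r_b·(cos φ + φ·sin φ) = 25.423075·(0.91234177 + 0.42182863·0.40942947) = 27.585329
y = r_b·(sin φ − φ·cos φ) = 25.423075·(0.40942947 − 0.42182863·0.91234177) = 0.624838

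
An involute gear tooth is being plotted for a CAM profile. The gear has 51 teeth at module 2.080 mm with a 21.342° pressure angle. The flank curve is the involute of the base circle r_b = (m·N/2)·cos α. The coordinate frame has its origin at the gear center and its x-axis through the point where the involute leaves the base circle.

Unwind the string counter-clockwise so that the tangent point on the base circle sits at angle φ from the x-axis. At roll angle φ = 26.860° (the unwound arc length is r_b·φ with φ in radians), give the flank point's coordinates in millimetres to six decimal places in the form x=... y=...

x=54.536730 y=1.659608

pitch radius r_p = m·N/2 = 2.080·51/2 = 53.040000
base radius r_b = r_p·cos α = 53.040000·cos 21.342° = 49.402766
roll angle φ = 26.860° = 0.46879544 rad
x = r_b·(cos φ + φ·sin φ) = 49.402766·(0.89211317 + 0.46879544·0.45181201) = 54.536730
y = r_b·(sin φ − φ·cos φ) = 49.402766·(0.45181201 − 0.46879544·0.89211317) = 1.659608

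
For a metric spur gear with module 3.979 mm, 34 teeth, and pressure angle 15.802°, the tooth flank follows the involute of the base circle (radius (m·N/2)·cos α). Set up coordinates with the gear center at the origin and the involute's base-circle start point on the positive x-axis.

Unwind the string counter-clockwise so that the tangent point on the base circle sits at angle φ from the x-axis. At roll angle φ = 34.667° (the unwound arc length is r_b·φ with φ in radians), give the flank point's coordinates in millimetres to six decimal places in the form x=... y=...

x=75.932039 y=4.632000

pitch radius r_p = m·N/2 = 3.979·34/2 = 67.643000
base radius r_b = r_p·cos α = 67.643000·cos 15.802° = 65.086669
roll angle φ = 34.667° = 0.60505329 rad
x = r_b·(cos φ + φ·sin φ) = 65.086669·(0.82247179 + 0.60505329·0.56880591) = 75.932039
y = r_b·(sin φ − φ·cos φ) = 65.086669·(0.56880591 − 0.60505329·0.82247179) = 4.632000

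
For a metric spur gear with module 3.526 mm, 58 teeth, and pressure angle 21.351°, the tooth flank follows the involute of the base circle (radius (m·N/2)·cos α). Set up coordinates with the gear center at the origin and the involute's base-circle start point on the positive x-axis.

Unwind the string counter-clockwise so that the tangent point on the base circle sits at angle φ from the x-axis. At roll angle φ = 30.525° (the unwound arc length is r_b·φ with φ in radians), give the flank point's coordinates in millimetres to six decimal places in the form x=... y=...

pitch radius r_p = m·N/2 = 3.526·58/2 = 102.254000
base radius r_b = r_p·cos α = 102.254000·cos 21.351° = 95.236055
roll angle φ = 30.525° = 0.53276175 rad
x = r_b·(cos φ + φ·sin φ) = 95.236055·(0.86140762 + 0.53276175·0.50791427) = 107.807682
y = r_b·(sin φ − φ·cos φ) = 95.236055·(0.50791427 − 0.53276175·0.86140762) = 4.665541

x=107.807682 y=4.665541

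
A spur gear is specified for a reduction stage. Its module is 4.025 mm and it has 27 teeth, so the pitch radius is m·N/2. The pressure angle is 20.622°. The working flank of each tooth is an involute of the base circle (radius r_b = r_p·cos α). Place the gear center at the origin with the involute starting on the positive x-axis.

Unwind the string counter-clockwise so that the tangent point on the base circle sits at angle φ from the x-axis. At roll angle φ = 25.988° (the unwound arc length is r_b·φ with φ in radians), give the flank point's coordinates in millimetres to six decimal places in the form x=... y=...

pitch radius r_p = m·N/2 = 4.025·27/2 = 54.337500
base radius r_b = r_p·cos α = 54.337500·cos 20.622° = 50.855790
roll angle φ = 25.988° = 0.45357617 rad
x = r_b·(cos φ + φ·sin φ) = 50.855790·(0.89888584 + 0.45357617·0.43818289) = 55.821103
y = r_b·(sin φ − φ·cos φ) = 50.855790·(0.43818289 − 0.45357617·0.89888584) = 1.549561

x=55.821103 y=1.549561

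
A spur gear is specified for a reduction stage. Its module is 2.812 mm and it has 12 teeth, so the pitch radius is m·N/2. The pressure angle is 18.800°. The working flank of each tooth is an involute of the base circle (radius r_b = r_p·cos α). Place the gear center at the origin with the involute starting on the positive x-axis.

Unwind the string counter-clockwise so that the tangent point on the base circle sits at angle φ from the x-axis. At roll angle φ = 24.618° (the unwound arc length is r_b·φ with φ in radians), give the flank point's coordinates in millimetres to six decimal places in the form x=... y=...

x=17.378818 y=0.414559

pitch radius r_p = m·N/2 = 2.812·12/2 = 16.872000
base radius r_b = r_p·cos α = 16.872000·cos 18.800° = 15.971866
roll angle φ = 24.618° = 0.42966516 rad
x = r_b·(cos φ + φ·sin φ) = 15.971866·(0.90910529 + 0.42966516·0.41656642) = 17.378818
y = r_b·(sin φ − φ·cos φ) = 15.971866·(0.41656642 − 0.42966516·0.90910529) = 0.414559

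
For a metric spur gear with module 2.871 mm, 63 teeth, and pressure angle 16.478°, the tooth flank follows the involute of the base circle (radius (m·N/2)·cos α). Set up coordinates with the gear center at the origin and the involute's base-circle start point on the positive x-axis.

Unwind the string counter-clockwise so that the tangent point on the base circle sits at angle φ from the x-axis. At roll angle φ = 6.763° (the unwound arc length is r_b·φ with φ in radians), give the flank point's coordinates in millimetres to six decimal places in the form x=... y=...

x=87.324189 y=0.047474

pitch radius r_p = m·N/2 = 2.871·63/2 = 90.436500
base radius r_b = r_p·cos α = 90.436500·cos 16.478° = 86.722157
roll angle φ = 6.763° = 0.11803662 rad
x = r_b·(cos φ + φ·sin φ) = 86.722157·(0.99304176 + 0.11803662·0.11776271) = 87.324189
y = r_b·(sin φ − φ·cos φ) = 86.722157·(0.11776271 − 0.11803662·0.99304176) = 0.047474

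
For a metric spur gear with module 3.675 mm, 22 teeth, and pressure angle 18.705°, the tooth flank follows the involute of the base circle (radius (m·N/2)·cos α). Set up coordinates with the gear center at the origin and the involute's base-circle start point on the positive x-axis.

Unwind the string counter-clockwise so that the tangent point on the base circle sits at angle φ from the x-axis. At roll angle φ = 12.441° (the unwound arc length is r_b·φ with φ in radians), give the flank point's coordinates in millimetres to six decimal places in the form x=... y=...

x=39.181882 y=0.130050

pitch radius r_p = m·N/2 = 3.675·22/2 = 40.425000
base radius r_b = r_p·cos α = 40.425000·cos 18.705° = 38.289844
roll angle φ = 12.441° = 0.21713641 rad
x = r_b·(cos φ + φ·sin φ) = 38.289844·(0.97651837 + 0.21713641·0.21543416) = 39.181882
y = r_b·(sin φ − φ·cos φ) = 38.289844·(0.21543416 − 0.21713641·0.97651837) = 0.130050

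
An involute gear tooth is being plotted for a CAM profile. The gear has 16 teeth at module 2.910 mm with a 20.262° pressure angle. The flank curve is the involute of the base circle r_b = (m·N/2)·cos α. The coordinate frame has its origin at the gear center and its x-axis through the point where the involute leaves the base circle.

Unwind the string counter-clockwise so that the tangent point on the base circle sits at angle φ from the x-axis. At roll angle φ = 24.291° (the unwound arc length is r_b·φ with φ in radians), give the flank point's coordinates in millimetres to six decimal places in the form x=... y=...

x=23.714799 y=0.544831

pitch radius r_p = m·N/2 = 2.910·16/2 = 23.280000
base radius r_b = r_p·cos α = 23.280000·cos 20.262° = 21.839406
roll angle φ = 24.291° = 0.42395793 rad
x = r_b·(cos φ + φ·sin φ) = 21.839406·(0.91146791 + 0.42395793·0.41137119) = 23.714799
y = r_b·(sin φ − φ·cos φ) = 21.839406·(0.41137119 − 0.42395793·0.91146791) = 0.544831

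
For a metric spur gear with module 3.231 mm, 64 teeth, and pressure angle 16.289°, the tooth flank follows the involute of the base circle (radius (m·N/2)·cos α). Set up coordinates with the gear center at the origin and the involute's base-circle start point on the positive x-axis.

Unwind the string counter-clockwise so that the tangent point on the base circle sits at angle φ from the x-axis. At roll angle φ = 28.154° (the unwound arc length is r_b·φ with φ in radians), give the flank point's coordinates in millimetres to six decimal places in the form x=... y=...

pitch radius r_p = m·N/2 = 3.231·64/2 = 103.392000
base radius r_b = r_p·cos α = 103.392000·cos 16.289° = 99.241758
roll angle φ = 28.154° = 0.49138000 rad
x = r_b·(cos φ + φ·sin φ) = 99.241758·(0.88168256 + 0.49138000·0.47184306) = 110.509349
y = r_b·(sin φ − φ·cos φ) = 99.241758·(0.47184306 − 0.49138000·0.88168256) = 3.830919

x=110.509349 y=3.830919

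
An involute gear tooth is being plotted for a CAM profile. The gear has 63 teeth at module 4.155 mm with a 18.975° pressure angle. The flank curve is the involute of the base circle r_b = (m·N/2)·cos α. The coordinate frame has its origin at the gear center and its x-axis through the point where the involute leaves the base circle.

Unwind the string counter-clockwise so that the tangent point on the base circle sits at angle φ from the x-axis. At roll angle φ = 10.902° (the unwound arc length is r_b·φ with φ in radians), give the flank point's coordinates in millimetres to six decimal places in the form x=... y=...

x=125.990723 y=0.283187

pitch radius r_p = m·N/2 = 4.155·63/2 = 130.882500
base radius r_b = r_p·cos α = 130.882500·cos 18.975° = 123.770416
roll angle φ = 10.902° = 0.19027580 rad
x = r_b·(cos φ + φ·sin φ) = 123.770416·(0.98195211 + 0.19027580·0.18912972) = 125.990723
y = r_b·(sin φ − φ·cos φ) = 123.770416·(0.18912972 − 0.19027580·0.98195211) = 0.283187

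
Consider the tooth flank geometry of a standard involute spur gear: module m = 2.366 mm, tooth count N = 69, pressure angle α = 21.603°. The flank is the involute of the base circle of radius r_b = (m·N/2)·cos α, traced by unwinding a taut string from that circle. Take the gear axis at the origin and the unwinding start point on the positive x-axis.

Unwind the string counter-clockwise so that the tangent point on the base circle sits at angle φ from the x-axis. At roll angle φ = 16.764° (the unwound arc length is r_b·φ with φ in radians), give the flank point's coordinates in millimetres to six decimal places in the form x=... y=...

x=79.072602 y=0.628239

pitch radius r_p = m·N/2 = 2.366·69/2 = 81.627000
base radius r_b = r_p·cos α = 81.627000·cos 21.603° = 75.893292
roll angle φ = 16.764° = 0.29258700 rad
x = r_b·(cos φ + φ·sin φ) = 75.893292·(0.95750091 + 0.29258700·0.28843024) = 79.072602
y = r_b·(sin φ − φ·cos φ) = 75.893292·(0.28843024 − 0.29258700·0.95750091) = 0.628239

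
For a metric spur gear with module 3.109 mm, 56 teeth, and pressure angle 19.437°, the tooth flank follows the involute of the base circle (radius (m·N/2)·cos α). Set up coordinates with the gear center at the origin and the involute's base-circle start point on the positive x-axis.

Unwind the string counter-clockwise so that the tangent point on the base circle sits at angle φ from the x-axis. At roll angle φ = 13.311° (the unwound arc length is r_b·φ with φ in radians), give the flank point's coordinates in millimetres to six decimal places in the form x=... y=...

x=84.276266 y=0.341265

pitch radius r_p = m·N/2 = 3.109·56/2 = 87.052000
base radius r_b = r_p·cos α = 87.052000·cos 19.437° = 82.090729
roll angle φ = 13.311° = 0.23232078 rad
x = r_b·(cos φ + φ·sin φ) = 82.090729·(0.97313469 + 0.23232078·0.23023657) = 84.276266
y = r_b·(sin φ − φ·cos φ) = 82.090729·(0.23023657 − 0.23232078·0.97313469) = 0.341265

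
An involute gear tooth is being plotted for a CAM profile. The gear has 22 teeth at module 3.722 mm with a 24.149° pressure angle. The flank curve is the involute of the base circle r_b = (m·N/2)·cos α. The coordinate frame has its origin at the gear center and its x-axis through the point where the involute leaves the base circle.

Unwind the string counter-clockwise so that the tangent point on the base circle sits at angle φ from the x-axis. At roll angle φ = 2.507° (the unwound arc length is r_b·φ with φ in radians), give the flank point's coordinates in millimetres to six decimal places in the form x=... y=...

pitch radius r_p = m·N/2 = 3.722·22/2 = 40.942000
base radius r_b = r_p·cos α = 40.942000·cos 24.149° = 37.358946
roll angle φ = 2.507° = 0.04375540 rad
x = r_b·(cos φ + φ·sin φ) = 37.358946·(0.99904289 + 0.04375540·0.04374144) = 37.394691
y = r_b·(sin φ − φ·cos φ) = 37.358946·(0.04374144 − 0.04375540·0.99904289) = 0.001043

x=37.394691 y=0.001043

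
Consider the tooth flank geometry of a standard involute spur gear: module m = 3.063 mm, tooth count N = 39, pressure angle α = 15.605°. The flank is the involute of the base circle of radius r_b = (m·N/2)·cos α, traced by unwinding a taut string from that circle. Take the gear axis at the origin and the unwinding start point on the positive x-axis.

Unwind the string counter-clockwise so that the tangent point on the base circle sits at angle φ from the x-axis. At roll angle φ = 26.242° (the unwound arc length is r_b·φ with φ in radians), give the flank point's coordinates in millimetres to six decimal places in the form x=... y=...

pitch radius r_p = m·N/2 = 3.063·39/2 = 59.728500
base radius r_b = r_p·cos α = 59.728500·cos 15.605° = 57.526853
roll angle φ = 26.242° = 0.45800930 rad
x = r_b·(cos φ + φ·sin φ) = 57.526853·(0.89693449 + 0.45800930·0.44216346) = 63.247868
y = r_b·(sin φ − φ·cos φ) = 57.526853·(0.44216346 − 0.45800930·0.89693449) = 1.803991

x=63.247868 y=1.803991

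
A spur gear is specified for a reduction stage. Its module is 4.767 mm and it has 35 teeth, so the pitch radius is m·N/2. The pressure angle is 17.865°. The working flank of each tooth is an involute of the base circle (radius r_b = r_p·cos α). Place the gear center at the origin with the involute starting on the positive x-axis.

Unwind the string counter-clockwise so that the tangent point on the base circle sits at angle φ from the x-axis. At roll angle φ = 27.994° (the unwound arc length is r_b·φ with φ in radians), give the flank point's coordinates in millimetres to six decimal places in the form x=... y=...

pitch radius r_p = m·N/2 = 4.767·35/2 = 83.422500
base radius r_b = r_p·cos α = 83.422500·cos 17.865° = 79.400032
roll angle φ = 27.994° = 0.48858747 rad
x = r_b·(cos φ + φ·sin φ) = 79.400032·(0.88299675 + 0.48858747·0.46937910) = 88.318998
y = r_b·(sin φ − φ·cos φ) = 79.400032·(0.46937910 − 0.48858747·0.88299675) = 3.013862

x=88.318998 y=3.013862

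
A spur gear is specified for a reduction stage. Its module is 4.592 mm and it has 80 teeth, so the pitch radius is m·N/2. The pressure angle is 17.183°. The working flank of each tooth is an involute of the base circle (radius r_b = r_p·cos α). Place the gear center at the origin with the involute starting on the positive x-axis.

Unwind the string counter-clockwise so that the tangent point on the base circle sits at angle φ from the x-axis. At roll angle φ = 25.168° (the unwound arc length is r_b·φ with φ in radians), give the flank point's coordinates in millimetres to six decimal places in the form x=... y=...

x=191.603559 y=4.862790

pitch radius r_p = m·N/2 = 4.592·80/2 = 183.680000
base radius r_b = r_p·cos α = 183.680000·cos 17.183° = 175.481638
roll angle φ = 25.168° = 0.43926447 rad
x = r_b·(cos φ + φ·sin φ) = 175.481638·(0.90506471 + 0.43926447·0.42527387) = 191.603559
y = r_b·(sin φ − φ·cos φ) = 175.481638·(0.42527387 − 0.43926447·0.90506471) = 4.862790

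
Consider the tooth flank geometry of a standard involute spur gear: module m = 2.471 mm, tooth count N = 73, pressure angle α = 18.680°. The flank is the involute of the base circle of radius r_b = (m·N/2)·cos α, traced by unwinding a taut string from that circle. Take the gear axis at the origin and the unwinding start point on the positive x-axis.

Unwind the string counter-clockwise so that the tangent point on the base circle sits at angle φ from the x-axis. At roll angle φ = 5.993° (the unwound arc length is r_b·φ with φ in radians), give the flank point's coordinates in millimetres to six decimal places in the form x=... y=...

x=85.906514 y=0.032556

pitch radius r_p = m·N/2 = 2.471·73/2 = 90.191500
base radius r_b = r_p·cos α = 90.191500·cos 18.680° = 85.440404
roll angle φ = 5.993° = 0.10459758 rad
x = r_b·(cos φ + φ·sin φ) = 85.440404·(0.99453466 + 0.10459758·0.10440696) = 85.906514
y = r_b·(sin φ − φ·cos φ) = 85.440404·(0.10440696 − 0.10459758·0.99453466) = 0.032556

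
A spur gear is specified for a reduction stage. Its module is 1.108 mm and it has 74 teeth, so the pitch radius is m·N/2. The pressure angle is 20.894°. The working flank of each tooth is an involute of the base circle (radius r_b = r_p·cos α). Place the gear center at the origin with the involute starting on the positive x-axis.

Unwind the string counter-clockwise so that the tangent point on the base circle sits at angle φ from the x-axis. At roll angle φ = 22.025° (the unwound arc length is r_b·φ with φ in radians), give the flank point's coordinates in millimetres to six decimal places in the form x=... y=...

x=41.026303 y=0.714543

pitch radius r_p = m·N/2 = 1.108·74/2 = 40.996000
base radius r_b = r_p·cos α = 40.996000·cos 20.894° = 38.300178
roll angle φ = 22.025° = 0.38440877 rad
x = r_b·(cos φ + φ·sin φ) = 38.300178·(0.92702031 + 0.38440877·0.37501112) = 41.026303
y = r_b·(sin φ − φ·cos φ) = 38.300178·(0.37501112 − 0.38440877·0.92702031) = 0.714543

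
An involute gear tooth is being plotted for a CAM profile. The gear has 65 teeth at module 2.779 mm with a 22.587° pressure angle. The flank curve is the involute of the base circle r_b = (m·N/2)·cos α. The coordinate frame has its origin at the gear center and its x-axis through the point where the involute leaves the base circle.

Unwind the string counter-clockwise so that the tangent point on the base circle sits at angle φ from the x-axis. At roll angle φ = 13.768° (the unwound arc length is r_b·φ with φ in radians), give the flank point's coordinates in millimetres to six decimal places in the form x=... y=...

x=85.762844 y=0.383466

pitch radius r_p = m·N/2 = 2.779·65/2 = 90.317500
base radius r_b = r_p·cos α = 90.317500·cos 22.587° = 83.389912
roll angle φ = 13.768° = 0.24029693 rad
x = r_b·(cos φ + φ·sin φ) = 83.389912·(0.97126735 + 0.24029693·0.23799104) = 85.762844
y = r_b·(sin φ − φ·cos φ) = 83.389912·(0.23799104 − 0.24029693·0.97126735) = 0.383466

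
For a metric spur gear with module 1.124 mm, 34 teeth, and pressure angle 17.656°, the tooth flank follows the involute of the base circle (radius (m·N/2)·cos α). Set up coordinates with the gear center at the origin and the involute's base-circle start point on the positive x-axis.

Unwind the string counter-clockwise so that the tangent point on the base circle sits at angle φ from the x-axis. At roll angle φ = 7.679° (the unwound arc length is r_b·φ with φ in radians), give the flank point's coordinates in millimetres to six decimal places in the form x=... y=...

x=18.370707 y=0.014585

pitch radius r_p = m·N/2 = 1.124·34/2 = 19.108000
base radius r_b = r_p·cos α = 19.108000·cos 17.656° = 18.207912
roll angle φ = 7.679° = 0.13402383 rad
x = r_b·(cos φ + φ·sin φ) = 18.207912·(0.99103224 + 0.13402383·0.13362296) = 18.370707
y = r_b·(sin φ − φ·cos φ) = 18.207912·(0.13362296 − 0.13402383·0.99103224) = 0.014585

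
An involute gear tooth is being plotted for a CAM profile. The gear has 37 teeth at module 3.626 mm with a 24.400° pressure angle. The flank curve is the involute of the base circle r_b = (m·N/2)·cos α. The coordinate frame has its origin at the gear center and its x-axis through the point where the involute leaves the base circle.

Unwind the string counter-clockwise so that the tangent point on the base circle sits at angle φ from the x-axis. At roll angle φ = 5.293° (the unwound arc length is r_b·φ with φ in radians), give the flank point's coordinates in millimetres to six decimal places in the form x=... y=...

x=61.349687 y=0.016040

pitch radius r_p = m·N/2 = 3.626·37/2 = 67.081000
base radius r_b = r_p·cos α = 67.081000·cos 24.400° = 61.089571
roll angle φ = 5.293° = 0.09238028 rad
x = r_b·(cos φ + φ·sin φ) = 61.089571·(0.99573598 + 0.09238028·0.09224894) = 61.349687
y = r_b·(sin φ − φ·cos φ) = 61.089571·(0.09224894 − 0.09238028·0.99573598) = 0.016040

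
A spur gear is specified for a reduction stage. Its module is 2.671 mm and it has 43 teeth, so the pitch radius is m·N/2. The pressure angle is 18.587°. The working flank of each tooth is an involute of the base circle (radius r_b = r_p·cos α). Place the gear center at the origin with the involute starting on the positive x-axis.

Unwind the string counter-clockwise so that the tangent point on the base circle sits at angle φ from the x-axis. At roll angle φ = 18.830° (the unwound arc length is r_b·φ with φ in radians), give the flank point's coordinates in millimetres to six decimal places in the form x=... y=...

pitch radius r_p = m·N/2 = 2.671·43/2 = 57.426500
base radius r_b = r_p·cos α = 57.426500·cos 18.587° = 54.431177
roll angle φ = 18.830° = 0.32864550 rad
x = r_b·(cos φ + φ·sin φ) = 54.431177·(0.94648039 + 0.32864550·0.32276132) = 57.291777
y = r_b·(sin φ − φ·cos φ) = 54.431177·(0.32276132 − 0.32864550·0.94648039) = 0.637106

x=57.291777 y=0.637106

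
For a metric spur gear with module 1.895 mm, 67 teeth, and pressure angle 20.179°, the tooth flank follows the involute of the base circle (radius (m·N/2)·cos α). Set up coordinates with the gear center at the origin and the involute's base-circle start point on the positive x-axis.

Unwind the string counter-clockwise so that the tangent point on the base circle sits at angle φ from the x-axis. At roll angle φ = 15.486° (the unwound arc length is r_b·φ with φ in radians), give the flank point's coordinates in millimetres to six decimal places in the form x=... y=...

x=61.722767 y=0.389311

pitch radius r_p = m·N/2 = 1.895·67/2 = 63.482500
base radius r_b = r_p·cos α = 63.482500·cos 20.179° = 59.585914
roll angle φ = 15.486° = 0.27028169 rad
x = r_b·(cos φ + φ·sin φ) = 59.585914·(0.96369572 + 0.27028169·0.26700291) = 61.722767
y = r_b·(sin φ − φ·cos φ) = 59.585914·(0.26700291 − 0.27028169·0.96369572) = 0.389311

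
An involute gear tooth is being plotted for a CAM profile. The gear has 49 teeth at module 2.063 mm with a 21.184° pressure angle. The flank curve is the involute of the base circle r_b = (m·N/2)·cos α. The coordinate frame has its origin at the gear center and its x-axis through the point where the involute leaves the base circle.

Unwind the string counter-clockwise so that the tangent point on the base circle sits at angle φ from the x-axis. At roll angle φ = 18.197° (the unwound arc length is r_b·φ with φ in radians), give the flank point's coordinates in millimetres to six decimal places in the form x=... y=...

pitch radius r_p = m·N/2 = 2.063·49/2 = 50.543500
base radius r_b = r_p·cos α = 50.543500·cos 21.184° = 47.128010
roll angle φ = 18.197° = 0.31759756 rad
x = r_b·(cos φ + φ·sin φ) = 47.128010·(0.94998840 + 0.31759756·0.31228518) = 49.445267
y = r_b·(sin φ − φ·cos φ) = 47.128010·(0.31228518 − 0.31759756·0.94998840) = 0.498198

x=49.445267 y=0.498198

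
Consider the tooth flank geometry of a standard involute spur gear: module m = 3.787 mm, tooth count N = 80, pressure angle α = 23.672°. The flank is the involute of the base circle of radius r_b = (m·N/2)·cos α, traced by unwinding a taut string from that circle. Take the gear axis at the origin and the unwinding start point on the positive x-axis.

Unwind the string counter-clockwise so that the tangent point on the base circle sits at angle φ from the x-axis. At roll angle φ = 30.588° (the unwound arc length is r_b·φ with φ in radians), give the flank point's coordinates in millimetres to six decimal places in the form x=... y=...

pitch radius r_p = m·N/2 = 3.787·80/2 = 151.480000
base radius r_b = r_p·cos α = 151.480000·cos 23.672° = 138.734308
roll angle φ = 30.588° = 0.53386131 rad
x = r_b·(cos φ + φ·sin φ) = 138.734308·(0.86084862 + 0.53386131·0.50886113) = 157.117976
y = r_b·(sin φ − φ·cos φ) = 138.734308·(0.50886113 − 0.53386131·0.86084862) = 6.837847

x=157.117976 y=6.837847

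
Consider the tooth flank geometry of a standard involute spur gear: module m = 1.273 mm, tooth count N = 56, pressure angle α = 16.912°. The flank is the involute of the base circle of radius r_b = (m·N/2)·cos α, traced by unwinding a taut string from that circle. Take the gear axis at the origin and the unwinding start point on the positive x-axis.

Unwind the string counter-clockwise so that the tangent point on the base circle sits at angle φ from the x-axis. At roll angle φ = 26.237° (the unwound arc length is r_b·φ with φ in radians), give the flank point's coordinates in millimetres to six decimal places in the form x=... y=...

pitch radius r_p = m·N/2 = 1.273·56/2 = 35.644000
base radius r_b = r_p·cos α = 35.644000·cos 16.912° = 34.102492
roll angle φ = 26.237° = 0.45792204 rad
x = r_b·(cos φ + φ·sin φ) = 34.102492·(0.89697307 + 0.45792204·0.44208518) = 37.492745
y = r_b·(sin φ − φ·cos φ) = 34.102492·(0.44208518 − 0.45792204·0.89697307) = 1.068822

x=37.492745 y=1.068822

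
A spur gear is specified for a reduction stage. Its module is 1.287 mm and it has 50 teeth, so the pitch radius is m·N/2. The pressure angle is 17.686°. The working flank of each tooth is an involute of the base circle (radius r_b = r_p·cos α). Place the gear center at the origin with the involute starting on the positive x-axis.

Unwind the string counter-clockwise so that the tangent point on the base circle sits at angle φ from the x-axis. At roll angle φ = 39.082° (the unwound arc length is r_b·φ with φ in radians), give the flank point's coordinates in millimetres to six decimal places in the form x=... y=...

x=36.977274 y=3.094493

pitch radius r_p = m·N/2 = 1.287·50/2 = 32.175000
base radius r_b = r_p·cos α = 32.175000·cos 17.686° = 30.654273
roll angle φ = 39.082° = 0.68210958 rad
x = r_b·(cos φ + φ·sin φ) = 30.654273·(0.77624450 + 0.68210958·0.63043197) = 36.977274
y = r_b·(sin φ − φ·cos φ) = 30.654273·(0.63043197 − 0.68210958·0.77624450) = 3.094493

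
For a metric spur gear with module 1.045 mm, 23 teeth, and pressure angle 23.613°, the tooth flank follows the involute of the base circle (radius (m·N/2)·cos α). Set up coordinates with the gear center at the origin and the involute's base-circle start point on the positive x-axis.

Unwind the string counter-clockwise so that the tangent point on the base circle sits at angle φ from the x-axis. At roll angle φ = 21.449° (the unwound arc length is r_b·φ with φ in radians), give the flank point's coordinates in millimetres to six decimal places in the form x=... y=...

pitch radius r_p = m·N/2 = 1.045·23/2 = 12.017500
base radius r_b = r_p·cos α = 12.017500·cos 23.613° = 11.011297
roll angle φ = 21.449° = 0.37435567 rad
x = r_b·(cos φ + φ·sin φ) = 11.011297·(0.93074343 + 0.37435567·0.36567290) = 11.756048
y = r_b·(sin φ − φ·cos φ) = 11.011297·(0.36567290 − 0.37435567·0.93074343) = 0.189877

x=11.756048 y=0.189877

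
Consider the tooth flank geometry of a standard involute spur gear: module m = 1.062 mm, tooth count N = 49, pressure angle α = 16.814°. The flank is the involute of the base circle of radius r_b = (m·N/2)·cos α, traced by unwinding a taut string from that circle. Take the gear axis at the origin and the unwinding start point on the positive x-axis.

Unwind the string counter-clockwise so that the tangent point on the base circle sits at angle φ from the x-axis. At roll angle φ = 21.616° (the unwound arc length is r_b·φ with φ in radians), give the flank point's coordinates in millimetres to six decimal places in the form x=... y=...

x=26.616602 y=0.439499

pitch radius r_p = m·N/2 = 1.062·49/2 = 26.019000
base radius r_b = r_p·cos α = 26.019000·cos 16.814° = 24.906658
roll angle φ = 21.616° = 0.37727037 rad
x = r_b·(cos φ + φ·sin φ) = 24.906658·(0.92967365 + 0.37727037·0.36838418) = 26.616602
y = r_b·(sin φ − φ·cos φ) = 24.906658·(0.36838418 − 0.37727037·0.92967365) = 0.439499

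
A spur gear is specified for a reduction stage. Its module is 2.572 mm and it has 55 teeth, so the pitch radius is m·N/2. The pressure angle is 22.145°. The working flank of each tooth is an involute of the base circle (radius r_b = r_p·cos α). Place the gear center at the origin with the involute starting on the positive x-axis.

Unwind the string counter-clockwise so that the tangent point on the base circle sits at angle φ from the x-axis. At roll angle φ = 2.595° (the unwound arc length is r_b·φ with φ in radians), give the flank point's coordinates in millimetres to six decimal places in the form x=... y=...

pitch radius r_p = m·N/2 = 2.572·55/2 = 70.730000
base radius r_b = r_p·cos α = 70.730000·cos 22.145° = 65.512450
roll angle φ = 2.595° = 0.04529129 rad
x = r_b·(cos φ + φ·sin φ) = 65.512450·(0.99897452 + 0.04529129·0.04527581) = 65.579609
y = r_b·(sin φ − φ·cos φ) = 65.512450·(0.04527581 − 0.04529129·0.99897452) = 0.002028

x=65.579609 y=0.002028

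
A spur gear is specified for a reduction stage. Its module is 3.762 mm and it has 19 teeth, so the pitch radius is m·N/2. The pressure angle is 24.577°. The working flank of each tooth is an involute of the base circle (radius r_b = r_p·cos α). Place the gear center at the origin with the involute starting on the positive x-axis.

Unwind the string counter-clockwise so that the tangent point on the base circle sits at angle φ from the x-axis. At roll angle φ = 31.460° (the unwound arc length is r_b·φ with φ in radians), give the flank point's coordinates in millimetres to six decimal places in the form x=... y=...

x=37.037399 y=1.739945

pitch radius r_p = m·N/2 = 3.762·19/2 = 35.739000
base radius r_b = r_p·cos α = 35.739000·cos 24.577° = 32.501159
roll angle φ = 31.460° = 0.54908058 rad
x = r_b·(cos φ + φ·sin φ) = 32.501159·(0.85300473 + 0.54908058·0.52190318) = 37.037399
y = r_b·(sin φ − φ·cos φ) = 32.501159·(0.52190318 − 0.54908058·0.85300473) = 1.739945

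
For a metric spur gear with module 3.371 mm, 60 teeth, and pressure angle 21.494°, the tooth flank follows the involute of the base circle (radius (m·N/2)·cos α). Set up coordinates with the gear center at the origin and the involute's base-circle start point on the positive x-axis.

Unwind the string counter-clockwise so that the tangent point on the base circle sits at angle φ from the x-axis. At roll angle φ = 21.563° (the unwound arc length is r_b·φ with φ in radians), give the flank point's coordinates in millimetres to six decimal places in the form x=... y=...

x=100.526657 y=1.648354

pitch radius r_p = m·N/2 = 3.371·60/2 = 101.130000
base radius r_b = r_p·cos α = 101.130000·cos 21.494° = 94.097009
roll angle φ = 21.563° = 0.37634535 rad
x = r_b·(cos φ + φ·sin φ) = 94.097009·(0.93001402 + 0.37634535·0.36752405) = 100.526657
y = r_b·(sin φ − φ·cos φ) = 94.097009·(0.36752405 − 0.37634535·0.93001402) = 1.648354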